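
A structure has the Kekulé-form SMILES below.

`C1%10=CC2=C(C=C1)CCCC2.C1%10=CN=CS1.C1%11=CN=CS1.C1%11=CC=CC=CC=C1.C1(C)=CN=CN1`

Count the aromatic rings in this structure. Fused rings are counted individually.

The SMILES encodes a six-membered carbon ring with three alternating C=C double bonds, fused to a saturated six-membered carbon ring; a five-membered ring with a sulfur at position 1 and a nitrogen at position 3 (in a C=N bond), with two double bonds; a five-membered ring with a sulfur at position 1 and a nitrogen at position 3 (in a C=N bond), with two double bonds; an eight-membered carbon ring with four alternating C=C double bonds; a five-membered ring with nitrogens at positions 1 and 3 (one bearing H, one in a C=N bond) and two double bonds.
The 6-membered ring is planar and fully conjugated; 3 ring double bonds give 6 π electrons. Since 6 = 4n+2 (n=1), it is aromatic (benzene ring).
The second 6-membered ring has four sp³ carbons, so it is not fully conjugated — not aromatic (cyclohexane ring).
The 5-membered ring with one sulfur and one =N– is planar and fully conjugated; 2 ring double bonds (4 π electrons) plus a heteroatom lone pair (2) give 6 π electrons. That satisfies 4n+2 with n=1, so it is aromatic (thiazole).
The second 5-membered ring with one sulfur and one =N– is fully conjugated (every ring atom contributes a p orbital); 2 ring double bonds (4 π electrons) plus a heteroatom lone pair (2) give 6 π electrons. That satisfies 4n+2 with n=1, so it is aromatic (thiazole).
The 8-membered ring has only sp² ring atoms; a planar conformation would have a fully conjugated π system of 8 electrons. But 8 = 4(2), which is 4n not 4n+2, so it is not aromatic (cyclooctatetraene) — cyclooctatetraene distorts into a non-planar tub to avoid antiaromaticity.
The 5-membered ring with two nitrogens (one N–H, one =N–) is planar and fully conjugated; 2 ring double bonds (4 π electrons) plus a heteroatom lone pair (2) give 6 π electrons. That satisfies 4n+2 with n=1, so it is aromatic (imidazole).
4 of the 6 rings are aromatic. Total: 4.

4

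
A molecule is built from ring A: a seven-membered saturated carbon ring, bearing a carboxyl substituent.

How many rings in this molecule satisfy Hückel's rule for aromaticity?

Ring A has only sp³ atoms, so it is not fully conjugated — not aromatic (cycloheptane).

0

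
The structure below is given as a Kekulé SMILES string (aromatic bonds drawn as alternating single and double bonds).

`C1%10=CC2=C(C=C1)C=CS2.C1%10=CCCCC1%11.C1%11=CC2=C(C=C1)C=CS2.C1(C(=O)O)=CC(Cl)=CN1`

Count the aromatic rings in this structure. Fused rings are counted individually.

5

The SMILES encodes a six-membered carbon ring with three alternating C=C double bonds, fused to a five-membered ring containing one sulfur and two C=C double bonds; a six-membered carbon ring with one C=C double bond; a six-membered carbon ring with three alternating C=C double bonds, fused to a five-membered ring containing one sulfur and two C=C double bonds; a five-membered ring of four carbons and one nitrogen bearing a hydrogen, with two C=C double bonds.
The fused 6/5-membered bicyclic (with one sulfur) is a single π system with 9 sp² atoms and 10 π electrons from ring double bonds plus a heteroatom lone pair. 10 = 4(2)+2, so the system is aromatic and both rings count as aromatic (benzothiophene).
The 6-membered ring has four sp³ carbons, so it is not fully conjugated — not aromatic (cyclohexene).
The fused 6/5-membered bicyclic (with one sulfur) is a single π system with 9 sp² atoms and 10 π electrons from ring double bonds plus a heteroatom lone pair. 10 = 4(2)+2, so the system is aromatic and both rings count as aromatic (benzothiophene).
The 5-membered ring with one N–H is fully conjugated (every ring atom contributes a p orbital); 2 ring double bonds (4 π electrons) plus a heteroatom lone pair (2) give 6 π electrons. 6 = 4(1)+2, so it is aromatic (pyrrole).
5 of the 6 rings are aromatic. Total: 5.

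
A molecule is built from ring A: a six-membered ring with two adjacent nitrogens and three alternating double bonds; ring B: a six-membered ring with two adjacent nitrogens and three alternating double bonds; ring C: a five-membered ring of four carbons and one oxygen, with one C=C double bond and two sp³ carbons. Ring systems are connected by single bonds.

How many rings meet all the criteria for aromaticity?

2

Ring A has a continuous p-orbital overlap around the ring; 3 ring double bonds give 6 π electrons. Since 6 = 4n+2 (n=1), ring A is aromatic (pyridazine).
Ring B is planar and fully conjugated; 3 ring double bonds give 6 π electrons. 6 = 4(1)+2, so ring B is aromatic (pyridazine).
Ring C has two sp³ carbons, so it is not fully conjugated — not aromatic (2,3-dihydrofuran).
Aromatic: A, B. Total: 2.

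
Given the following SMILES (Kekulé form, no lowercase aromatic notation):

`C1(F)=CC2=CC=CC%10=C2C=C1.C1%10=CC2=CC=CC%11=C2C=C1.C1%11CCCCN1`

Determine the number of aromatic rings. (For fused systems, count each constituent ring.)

The SMILES encodes two fused six-membered carbon rings, each with three alternating C=C double bonds; two fused six-membered carbon rings, each with three alternating C=C double bonds; a six-membered saturated ring of five carbons and one N–H nitrogen.
The fused 6/6-membered bicyclic is a single π system with 10 sp² atoms and 10 π electrons from ring double bonds. 10 = 4(2)+2, so the system is aromatic and both rings count as aromatic (naphthalene).
The fused 6/6-membered bicyclic is a single π system with 10 sp² atoms and 10 π electrons from ring double bonds. 10 = 4(2)+2, so the system is aromatic and both rings count as aromatic (naphthalene).
The 6-membered ring with one N–H has only sp³ atoms, so it is not fully conjugated — not aromatic (piperidine).
4 of the 5 rings are aromatic. Total: 4.

4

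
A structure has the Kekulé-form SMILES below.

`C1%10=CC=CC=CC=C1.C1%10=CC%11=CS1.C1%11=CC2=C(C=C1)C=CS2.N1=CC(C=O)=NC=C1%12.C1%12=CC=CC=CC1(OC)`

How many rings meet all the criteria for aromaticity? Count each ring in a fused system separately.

4

The SMILES encodes an eight-membered carbon ring with four alternating C=C double bonds; a five-membered ring of four carbons and one sulfur, with two C=C double bonds; a six-membered carbon ring with three alternating C=C double bonds, fused to a five-membered ring containing one sulfur and two C=C double bonds; a six-membered ring with nitrogens at positions 1 and 4 and three alternating double bonds; a seven-membered carbon ring with three C=C double bonds and one sp³ carbon.
The 8-membered ring has only sp² ring atoms; a planar conformation would have a fully conjugated π system of 8 electrons. But 8 = 4(2), which is 4n not 4n+2, so it is not aromatic (cyclooctatetraene) — cyclooctatetraene distorts into a non-planar tub to avoid antiaromaticity.
The 5-membered ring with one sulfur has a continuous p-orbital overlap around the ring; 2 ring double bonds (4 π electrons) plus a heteroatom lone pair (2) give 6 π electrons. Since 6 = 4n+2 (n=1), it is aromatic (thiophene).
The fused 6/5-membered bicyclic (with one sulfur) is a single π system with 9 sp² atoms and 10 π electrons from ring double bonds plus a heteroatom lone pair. 10 = 4(2)+2, so the system is aromatic and both rings count as aromatic (benzothiophene).
The 6-membered ring with two nitrogens (1,4) is planar and fully conjugated; 3 ring double bonds give 6 π electrons. Since 6 = 4n+2 (n=1), it is aromatic (pyrazine).
The 7-membered ring has one sp³ carbon, so it is not fully conjugated — not aromatic (cycloheptatriene).
4 of the 6 rings are aromatic. Total: 4.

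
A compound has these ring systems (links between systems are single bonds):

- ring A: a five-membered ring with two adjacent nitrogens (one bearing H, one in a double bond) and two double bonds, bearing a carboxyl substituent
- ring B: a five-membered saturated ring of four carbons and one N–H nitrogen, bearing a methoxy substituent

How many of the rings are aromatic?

1

Ring A has a continuous p-orbital overlap around the ring; 2 ring double bonds (4 π electrons) plus a heteroatom lone pair (2) give 6 π electrons. Since 6 = 4n+2 (n=1), ring A is aromatic (pyrazole).
Ring B has only sp³ atoms, so it is not fully conjugated — not aromatic (pyrrolidine).
Aromatic: A. Total: 1.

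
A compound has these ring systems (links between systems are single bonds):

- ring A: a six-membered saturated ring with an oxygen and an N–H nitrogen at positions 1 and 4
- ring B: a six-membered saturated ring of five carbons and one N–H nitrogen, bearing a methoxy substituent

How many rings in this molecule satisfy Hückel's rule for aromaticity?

Ring A has only sp³ atoms, so it is not fully conjugated — not aromatic (morpholine).
Ring B has only sp³ atoms, so it is not fully conjugated — not aromatic (piperidine).
No ring is aromatic. Total: 0.

0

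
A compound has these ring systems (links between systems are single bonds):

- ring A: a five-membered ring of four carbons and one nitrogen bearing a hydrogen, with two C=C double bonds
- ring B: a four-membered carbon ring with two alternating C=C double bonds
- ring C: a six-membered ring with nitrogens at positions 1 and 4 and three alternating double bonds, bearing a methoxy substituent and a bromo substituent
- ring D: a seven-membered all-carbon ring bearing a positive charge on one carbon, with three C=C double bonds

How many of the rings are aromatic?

3

Ring A is planar and fully conjugated; 2 ring double bonds (4 π electrons) plus a heteroatom lone pair (2) give 6 π electrons. Since 6 = 4n+2 (n=1), ring A is aromatic (pyrrole).
Ring B has only sp² ring atoms; a planar conformation would have a fully conjugated π system of 4 electrons. But 4 = 4(1), which is 4n not 4n+2, so ring B is not aromatic (cyclobutadiene) — cyclobutadiene is antiaromatic and distorts to a rectangle.
Ring C has a continuous p-orbital overlap around the ring; 3 ring double bonds give 6 π electrons. That satisfies 4n+2 with n=1, so ring C is aromatic (pyrazine).
Ring D has a continuous p-orbital overlap around the ring; 3 ring double bonds (6 π electrons) plus the carbocation's empty p orbital (0, but keeps the ring conjugated) give 6 π electrons. That satisfies 4n+2 with n=1, so ring D is aromatic (tropylium cation).
Aromatic: A, C, D. Total: 3.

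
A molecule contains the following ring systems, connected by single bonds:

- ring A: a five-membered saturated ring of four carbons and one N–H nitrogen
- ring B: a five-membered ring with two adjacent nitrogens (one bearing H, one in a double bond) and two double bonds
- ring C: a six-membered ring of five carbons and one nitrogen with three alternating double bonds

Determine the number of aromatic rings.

Ring A has only sp³ atoms, so it is not fully conjugated — not aromatic (pyrrolidine).
Ring B is planar and fully conjugated; 2 ring double bonds (4 π electrons) plus a heteroatom lone pair (2) give 6 π electrons. That satisfies 4n+2 with n=1, so ring B is aromatic (pyrazole).
Ring C is planar and fully conjugated; 3 ring double bonds give 6 π electrons. Since 6 = 4n+2 (n=1), ring C is aromatic (pyridine).
Aromatic: B, C. Total: 2.

2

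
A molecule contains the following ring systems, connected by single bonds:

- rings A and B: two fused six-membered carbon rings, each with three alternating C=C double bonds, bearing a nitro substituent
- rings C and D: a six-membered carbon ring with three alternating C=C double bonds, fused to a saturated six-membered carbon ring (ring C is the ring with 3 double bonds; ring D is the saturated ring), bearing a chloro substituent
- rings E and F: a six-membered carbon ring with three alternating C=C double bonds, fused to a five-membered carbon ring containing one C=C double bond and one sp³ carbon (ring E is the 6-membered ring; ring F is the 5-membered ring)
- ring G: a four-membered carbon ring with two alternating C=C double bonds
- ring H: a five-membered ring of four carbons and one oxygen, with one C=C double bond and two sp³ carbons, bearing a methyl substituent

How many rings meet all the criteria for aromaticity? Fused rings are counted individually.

Rings A and B form a fused bicyclic system with 10 sp² atoms and 10 π electrons from ring double bonds. 10 = 4(2)+2, so the system is aromatic and both rings count as aromatic (naphthalene).
Ring C has a continuous p-orbital overlap around the ring; 3 ring double bonds give 6 π electrons. 6 = 4(1)+2, so ring C is aromatic (benzene ring).
Ring D has four sp³ carbons, so it is not fully conjugated — not aromatic (cyclohexane ring).
Ring E is planar and fully conjugated; 3 ring double bonds give 6 π electrons. 6 = 4(1)+2, so ring E is aromatic (benzene ring).
Ring F has one sp³ carbon, so it is not fully conjugated — not aromatic (cyclopentene ring).
Ring G has only sp² ring atoms; a planar conformation would have a fully conjugated π system of 4 electrons. But 4 = 4(1), which is 4n not 4n+2, so ring G is not aromatic (cyclobutadiene) — cyclobutadiene is antiaromatic and distorts to a rectangle.
Ring H has two sp³ carbons, so it is not fully conjugated — not aromatic (2,3-dihydrofuran).
Aromatic: A, B, C, E. Total: 4.

4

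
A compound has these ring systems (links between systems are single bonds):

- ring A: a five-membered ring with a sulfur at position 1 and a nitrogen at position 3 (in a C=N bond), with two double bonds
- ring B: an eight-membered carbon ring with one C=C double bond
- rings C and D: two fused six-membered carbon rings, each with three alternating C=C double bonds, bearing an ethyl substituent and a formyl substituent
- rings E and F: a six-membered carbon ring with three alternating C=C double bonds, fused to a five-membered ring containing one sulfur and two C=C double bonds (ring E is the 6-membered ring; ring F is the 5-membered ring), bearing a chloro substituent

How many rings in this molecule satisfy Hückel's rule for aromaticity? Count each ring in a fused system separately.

5

Ring A is planar and fully conjugated; 2 ring double bonds (4 π electrons) plus a heteroatom lone pair (2) give 6 π electrons. 6 = 4(1)+2, so ring A is aromatic (thiazole).
Ring B has six sp³ carbons, so it is not fully conjugated — not aromatic (cyclooctene).
Rings C and D form a fused bicyclic system with 10 sp² atoms and 10 π electrons from ring double bonds. 10 = 4(2)+2, so the system is aromatic and both rings count as aromatic (naphthalene).
Rings E and F form a fused bicyclic system (with one sulfur) with 9 sp² atoms and 10 π electrons from ring double bonds plus a heteroatom lone pair. 10 = 4(2)+2, so the system is aromatic and both rings count as aromatic (benzothiophene).
Aromatic: A, C, D, E, F. Total: 5.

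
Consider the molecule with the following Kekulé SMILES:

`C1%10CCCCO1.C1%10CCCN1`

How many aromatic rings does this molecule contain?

The SMILES encodes a six-membered saturated ring of five carbons and one oxygen; a five-membered saturated ring of four carbons and one N–H nitrogen.
The 6-membered ring with one oxygen has only sp³ atoms, so it is not fully conjugated — not aromatic (tetrahydropyran).
The 5-membered ring with one N–H has only sp³ atoms, so it is not fully conjugated — not aromatic (pyrrolidine).
None of the rings are aromatic. Total: 0.

0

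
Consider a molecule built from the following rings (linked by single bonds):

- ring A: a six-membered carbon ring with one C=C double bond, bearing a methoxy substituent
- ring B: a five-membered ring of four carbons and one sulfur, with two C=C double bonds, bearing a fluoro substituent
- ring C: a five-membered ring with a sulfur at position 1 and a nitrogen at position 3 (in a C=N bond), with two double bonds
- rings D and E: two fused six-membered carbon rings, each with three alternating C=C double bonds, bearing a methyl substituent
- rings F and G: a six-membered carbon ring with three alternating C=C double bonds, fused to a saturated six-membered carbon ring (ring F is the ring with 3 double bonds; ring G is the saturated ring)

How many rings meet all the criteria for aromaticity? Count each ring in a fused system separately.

5

Ring A has four sp³ carbons, so it is not fully conjugated — not aromatic (cyclohexene).
Ring B has a continuous p-orbital overlap around the ring; 2 ring double bonds (4 π electrons) plus a heteroatom lone pair (2) give 6 π electrons. 6 = 4(1)+2, so ring B is aromatic (thiophene).
Ring C is planar and fully conjugated; 2 ring double bonds (4 π electrons) plus a heteroatom lone pair (2) give 6 π electrons. That satisfies 4n+2 with n=1, so ring C is aromatic (thiazole).
Rings D and E form a fused bicyclic system with 10 sp² atoms and 10 π electrons from ring double bonds. 10 = 4(2)+2, so the system is aromatic and both rings count as aromatic (naphthalene).
Ring F is planar and fully conjugated; 3 ring double bonds give 6 π electrons. Since 6 = 4n+2 (n=1), ring F is aromatic (benzene ring).
Ring G has four sp³ carbons, so it is not fully conjugated — not aromatic (cyclohexane ring).
Aromatic: B, C, D, E, F. Total: 5.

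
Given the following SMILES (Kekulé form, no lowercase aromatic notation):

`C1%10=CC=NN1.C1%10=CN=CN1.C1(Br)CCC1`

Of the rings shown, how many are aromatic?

2

The SMILES encodes a five-membered ring with two adjacent nitrogens (one bearing H, one in a double bond) and two double bonds; a five-membered ring with nitrogens at positions 1 and 3 (one bearing H, one in a C=N bond) and two double bonds; a four-membered saturated carbon ring.
The 5-membered ring with two adjacent nitrogens (one N–H, one =N–) has a continuous p-orbital overlap around the ring; 2 ring double bonds (4 π electrons) plus a heteroatom lone pair (2) give 6 π electrons. That satisfies 4n+2 with n=1, so it is aromatic (pyrazole).
The 5-membered ring with two nitrogens (one N–H, one =N–) is planar and fully conjugated; 2 ring double bonds (4 π electrons) plus a heteroatom lone pair (2) give 6 π electrons. 6 = 4(1)+2, so it is aromatic (imidazole).
The 4-membered ring has only sp³ atoms, so it is not fully conjugated — not aromatic (cyclobutane).
2 of the 3 rings are aromatic. Total: 2.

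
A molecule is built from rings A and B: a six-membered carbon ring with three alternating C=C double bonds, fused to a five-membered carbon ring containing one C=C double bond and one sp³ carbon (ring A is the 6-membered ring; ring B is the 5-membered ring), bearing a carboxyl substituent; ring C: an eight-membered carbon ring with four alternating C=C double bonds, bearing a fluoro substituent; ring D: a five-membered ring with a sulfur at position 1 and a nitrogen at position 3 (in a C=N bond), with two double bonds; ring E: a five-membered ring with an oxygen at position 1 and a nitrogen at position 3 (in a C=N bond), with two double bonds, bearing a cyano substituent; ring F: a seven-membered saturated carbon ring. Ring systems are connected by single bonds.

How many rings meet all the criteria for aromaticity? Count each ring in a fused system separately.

3

Ring A is planar and fully conjugated; 3 ring double bonds give 6 π electrons. 6 = 4(1)+2, so ring A is aromatic (benzene ring).
Ring B has one sp³ carbon, so it is not fully conjugated — not aromatic (cyclopentene ring).
Ring C has only sp² ring atoms; a planar conformation would have a fully conjugated π system of 8 electrons. But 8 = 4(2), which is 4n not 4n+2, so ring C is not aromatic (cyclooctatetraene) — cyclooctatetraene distorts into a non-planar tub to avoid antiaromaticity.
Ring D has a continuous p-orbital overlap around the ring; 2 ring double bonds (4 π electrons) plus a heteroatom lone pair (2) give 6 π electrons. 6 = 4(1)+2, so ring D is aromatic (thiazole).
Ring E is planar and fully conjugated; 2 ring double bonds (4 π electrons) plus a heteroatom lone pair (2) give 6 π electrons. 6 = 4(1)+2, so ring E is aromatic (oxazole).
Ring F has only sp³ atoms, so it is not fully conjugated — not aromatic (cycloheptane).
Aromatic: A, D, E. Total: 3.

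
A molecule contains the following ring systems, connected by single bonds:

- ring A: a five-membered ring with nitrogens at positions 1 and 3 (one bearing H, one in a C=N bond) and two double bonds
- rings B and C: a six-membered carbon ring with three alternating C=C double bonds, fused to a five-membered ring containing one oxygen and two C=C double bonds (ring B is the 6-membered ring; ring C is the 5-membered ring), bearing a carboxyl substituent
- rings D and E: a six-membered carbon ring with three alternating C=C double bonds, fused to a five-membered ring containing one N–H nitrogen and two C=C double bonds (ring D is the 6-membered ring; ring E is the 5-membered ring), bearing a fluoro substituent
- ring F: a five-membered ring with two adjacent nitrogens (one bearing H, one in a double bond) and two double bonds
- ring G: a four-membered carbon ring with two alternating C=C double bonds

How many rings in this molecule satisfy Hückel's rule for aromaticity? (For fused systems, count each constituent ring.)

Ring A has a continuous p-orbital overlap around the ring; 2 ring double bonds (4 π electrons) plus a heteroatom lone pair (2) give 6 π electrons. 6 = 4(1)+2, so ring A is aromatic (imidazole).
Rings B and C form a fused bicyclic system (with one oxygen) with 9 sp² atoms and 10 π electrons from ring double bonds plus a heteroatom lone pair. 10 = 4(2)+2, so the system is aromatic and both rings count as aromatic (benzofuran).
Rings D and E form a fused bicyclic system (with one N–H) with 9 sp² atoms and 10 π electrons from ring double bonds plus a heteroatom lone pair. 10 = 4(2)+2, so the system is aromatic and both rings count as aromatic (indole).
Ring F has a continuous p-orbital overlap around the ring; 2 ring double bonds (4 π electrons) plus a heteroatom lone pair (2) give 6 π electrons. 6 = 4(1)+2, so ring F is aromatic (pyrazole).
Ring G has only sp² ring atoms; a planar conformation would have a fully conjugated π system of 4 electrons. But 4 = 4(1), which is 4n not 4n+2, so ring G is not aromatic (cyclobutadiene) — cyclobutadiene is antiaromatic and distorts to a rectangle.
Aromatic: A, B, C, D, E, F. Total: 6.

6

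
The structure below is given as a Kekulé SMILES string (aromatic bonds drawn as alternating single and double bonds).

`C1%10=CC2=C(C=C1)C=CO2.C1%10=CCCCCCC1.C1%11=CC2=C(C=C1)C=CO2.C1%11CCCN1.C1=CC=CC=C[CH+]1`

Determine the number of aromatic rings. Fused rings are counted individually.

5

The SMILES encodes a six-membered carbon ring with three alternating C=C double bonds, fused to a five-membered ring containing one oxygen and two C=C double bonds; an eight-membered carbon ring with one C=C double bond; a six-membered carbon ring with three alternating C=C double bonds, fused to a five-membered ring containing one oxygen and two C=C double bonds; a five-membered saturated ring of four carbons and one N–H nitrogen; a seven-membered all-carbon ring bearing a positive charge on one carbon, with three C=C double bonds.
The fused 6/5-membered bicyclic (with one oxygen) is a single π system with 9 sp² atoms and 10 π electrons from ring double bonds plus a heteroatom lone pair. 10 = 4(2)+2, so the system is aromatic and both rings count as aromatic (benzofuran).
The 8-membered ring has six sp³ carbons, so it is not fully conjugated — not aromatic (cyclooctene).
The fused 6/5-membered bicyclic (with one oxygen) is a single π system with 9 sp² atoms and 10 π electrons from ring double bonds plus a heteroatom lone pair. 10 = 4(2)+2, so the system is aromatic and both rings count as aromatic (benzofuran).
The 5-membered ring with one N–H has only sp³ atoms, so it is not fully conjugated — not aromatic (pyrrolidine).
The 7-membered ring has a continuous p-orbital overlap around the ring; 3 ring double bonds (6 π electrons) plus the carbocation's empty p orbital (0, but keeps the ring conjugated) give 6 π electrons. Since 6 = 4n+2 (n=1), it is aromatic (tropylium cation).
5 of the 7 rings are aromatic. Total: 5.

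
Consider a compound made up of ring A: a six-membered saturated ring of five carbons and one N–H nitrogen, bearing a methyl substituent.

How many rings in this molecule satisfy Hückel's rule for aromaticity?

Ring A has only sp³ atoms, so it is not fully conjugated — not aromatic (piperidine).

0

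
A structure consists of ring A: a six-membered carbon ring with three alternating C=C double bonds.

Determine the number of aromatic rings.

Ring A is fully conjugated (every ring atom contributes a p orbital); 3 ring double bonds give 6 π electrons. 6 = 4(1)+2, so ring A is aromatic (benzene).

1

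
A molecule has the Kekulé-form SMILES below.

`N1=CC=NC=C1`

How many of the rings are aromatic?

1

The SMILES encodes a six-membered ring with nitrogens at positions 1 and 4 and three alternating double bonds.
The 6-membered ring with two nitrogens (1,4) has a continuous p-orbital overlap around the ring; 3 ring double bonds give 6 π electrons. That satisfies 4n+2 with n=1, so it is aromatic (pyrazine).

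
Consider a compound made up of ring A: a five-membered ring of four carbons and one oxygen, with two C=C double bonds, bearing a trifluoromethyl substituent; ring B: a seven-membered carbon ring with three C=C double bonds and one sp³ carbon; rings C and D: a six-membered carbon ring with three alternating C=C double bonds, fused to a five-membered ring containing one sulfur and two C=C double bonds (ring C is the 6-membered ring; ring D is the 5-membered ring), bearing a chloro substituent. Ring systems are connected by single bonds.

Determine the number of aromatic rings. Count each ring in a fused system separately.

Ring A is planar and fully conjugated; 2 ring double bonds (4 π electrons) plus a heteroatom lone pair (2) give 6 π electrons. That satisfies 4n+2 with n=1, so ring A is aromatic (furan).
Ring B has one sp³ carbon, so it is not fully conjugated — not aromatic (cycloheptatriene).
Rings C and D form a fused bicyclic system (with one sulfur) with 9 sp² atoms and 10 π electrons from ring double bonds plus a heteroatom lone pair. 10 = 4(2)+2, so the system is aromatic and both rings count as aromatic (benzothiophene).
Aromatic: A, C, D. Total: 3.

3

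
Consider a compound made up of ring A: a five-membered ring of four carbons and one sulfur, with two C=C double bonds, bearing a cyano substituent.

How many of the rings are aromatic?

Ring A has a continuous p-orbital overlap around the ring; 2 ring double bonds (4 π electrons) plus a heteroatom lone pair (2) give 6 π electrons. Since 6 = 4n+2 (n=1), ring A is aromatic (thiophene).

1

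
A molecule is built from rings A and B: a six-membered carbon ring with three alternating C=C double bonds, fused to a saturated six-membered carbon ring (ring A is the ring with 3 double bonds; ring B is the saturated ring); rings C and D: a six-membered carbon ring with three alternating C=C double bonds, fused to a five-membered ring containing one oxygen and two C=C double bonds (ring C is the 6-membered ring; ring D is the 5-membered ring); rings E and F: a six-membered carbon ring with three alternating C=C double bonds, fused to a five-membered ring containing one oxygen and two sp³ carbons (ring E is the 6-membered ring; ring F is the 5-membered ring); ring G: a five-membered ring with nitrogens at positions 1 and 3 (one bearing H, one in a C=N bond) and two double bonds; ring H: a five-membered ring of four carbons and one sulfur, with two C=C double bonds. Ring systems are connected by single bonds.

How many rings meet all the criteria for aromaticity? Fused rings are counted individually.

6

Ring A is fully conjugated (every ring atom contributes a p orbital); 3 ring double bonds give 6 π electrons. That satisfies 4n+2 with n=1, so ring A is aromatic (benzene ring).
Ring B has four sp³ carbons, so it is not fully conjugated — not aromatic (cyclohexane ring).
Rings C and D form a fused bicyclic system (with one oxygen) with 9 sp² atoms and 10 π electrons from ring double bonds plus a heteroatom lone pair. 10 = 4(2)+2, so the system is aromatic and both rings count as aromatic (benzofuran).
Ring E is fully conjugated (every ring atom contributes a p orbital); 3 ring double bonds give 6 π electrons. Since 6 = 4n+2 (n=1), ring E is aromatic (benzene ring).
Ring F has two sp³ carbons, so it is not fully conjugated — not aromatic (oxolane ring).
Ring G has a continuous p-orbital overlap around the ring; 2 ring double bonds (4 π electrons) plus a heteroatom lone pair (2) give 6 π electrons. That satisfies 4n+2 with n=1, so ring G is aromatic (imidazole).
Ring H is fully conjugated (every ring atom contributes a p orbital); 2 ring double bonds (4 π electrons) plus a heteroatom lone pair (2) give 6 π electrons. Since 6 = 4n+2 (n=1), ring H is aromatic (thiophene).
Aromatic: A, C, D, E, G, H. Total: 6.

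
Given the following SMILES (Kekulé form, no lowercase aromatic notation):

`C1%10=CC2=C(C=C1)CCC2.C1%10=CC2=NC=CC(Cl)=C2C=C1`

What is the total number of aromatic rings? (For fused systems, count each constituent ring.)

The SMILES encodes a six-membered carbon ring with three alternating C=C double bonds, fused to a saturated five-membered carbon ring; two fused six-membered rings, each with three alternating double bonds; one ring is all carbon and the other has one ring nitrogen.
The 6-membered ring is fully conjugated (every ring atom contributes a p orbital); 3 ring double bonds give 6 π electrons. 6 = 4(1)+2, so it is aromatic (benzene ring).
The 5-membered ring has three sp³ carbons, so it is not fully conjugated — not aromatic (cyclopentane ring).
The fused 6/6-membered bicyclic (with one nitrogen) is a single π system with 10 sp² atoms and 10 π electrons from ring double bonds. 10 = 4(2)+2, so the system is aromatic and both rings count as aromatic (quinoline).
3 of the 4 rings are aromatic. Total: 3.

3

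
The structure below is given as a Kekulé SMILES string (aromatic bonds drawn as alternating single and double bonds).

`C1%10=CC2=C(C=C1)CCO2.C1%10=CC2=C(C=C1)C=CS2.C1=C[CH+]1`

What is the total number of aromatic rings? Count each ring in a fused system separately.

The SMILES encodes a six-membered carbon ring with three alternating C=C double bonds, fused to a five-membered ring containing one oxygen and two sp³ carbons; a six-membered carbon ring with three alternating C=C double bonds, fused to a five-membered ring containing one sulfur and two C=C double bonds; a three-membered all-carbon ring bearing a positive charge on one carbon, with one C=C double bond.
The 6-membered ring is fully conjugated (every ring atom contributes a p orbital); 3 ring double bonds give 6 π electrons. That satisfies 4n+2 with n=1, so it is aromatic (benzene ring).
The 5-membered ring with one oxygen has two sp³ carbons, so it is not fully conjugated — not aromatic (oxolane ring).
The fused 6/5-membered bicyclic (with one sulfur) is a single π system with 9 sp² atoms and 10 π electrons from ring double bonds plus a heteroatom lone pair. 10 = 4(2)+2, so the system is aromatic and both rings count as aromatic (benzothiophene).
The 3-membered ring has a continuous p-orbital overlap around the ring; 1 ring double bond (2 π electrons) plus the carbocation's empty p orbital (0, but keeps the ring conjugated) give 2 π electrons. That satisfies 4n+2 with n=0, so it is aromatic (cyclopropenyl cation).
4 of the 5 rings are aromatic. Total: 4.

4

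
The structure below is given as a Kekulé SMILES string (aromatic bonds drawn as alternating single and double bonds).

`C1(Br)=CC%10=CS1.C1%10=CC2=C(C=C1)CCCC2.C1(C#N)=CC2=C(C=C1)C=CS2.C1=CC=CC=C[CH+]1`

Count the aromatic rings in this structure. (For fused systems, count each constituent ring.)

The SMILES encodes a five-membered ring of four carbons and one sulfur, with two C=C double bonds; a six-membered carbon ring with three alternating C=C double bonds, fused to a saturated six-membered carbon ring; a six-membered carbon ring with three alternating C=C double bonds, fused to a five-membered ring containing one sulfur and two C=C double bonds; a seven-membered all-carbon ring bearing a positive charge on one carbon, with three C=C double bonds.
The 5-membered ring with one sulfur has a continuous p-orbital overlap around the ring; 2 ring double bonds (4 π electrons) plus a heteroatom lone pair (2) give 6 π electrons. That satisfies 4n+2 with n=1, so it is aromatic (thiophene).
The 6-membered ring is fully conjugated (every ring atom contributes a p orbital); 3 ring double bonds give 6 π electrons. That satisfies 4n+2 with n=1, so it is aromatic (benzene ring).
The second 6-membered ring has four sp³ carbons, so it is not fully conjugated — not aromatic (cyclohexane ring).
The fused 6/5-membered bicyclic (with one sulfur) is a single π system with 9 sp² atoms and 10 π electrons from ring double bonds plus a heteroatom lone pair. 10 = 4(2)+2, so the system is aromatic and both rings count as aromatic (benzothiophene).
The 7-membered ring is planar and fully conjugated; 3 ring double bonds (6 π electrons) plus the carbocation's empty p orbital (0, but keeps the ring conjugated) give 6 π electrons. That satisfies 4n+2 with n=1, so it is aromatic (tropylium cation).
5 of the 6 rings are aromatic. Total: 5.

5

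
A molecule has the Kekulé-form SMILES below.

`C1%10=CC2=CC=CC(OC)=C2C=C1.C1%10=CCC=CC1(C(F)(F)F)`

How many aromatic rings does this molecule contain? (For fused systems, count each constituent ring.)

The SMILES encodes two fused six-membered carbon rings, each with three alternating C=C double bonds; a six-membered carbon ring with two isolated C=C double bonds and two sp³ carbons.
The fused 6/6-membered bicyclic is a single π system with 10 sp² atoms and 10 π electrons from ring double bonds. 10 = 4(2)+2, so the system is aromatic and both rings count as aromatic (naphthalene).
The 6-membered ring has two sp³ carbons, so it is not fully conjugated — not aromatic (1,4-cyclohexadiene).
2 of the 3 rings are aromatic. Total: 2.

2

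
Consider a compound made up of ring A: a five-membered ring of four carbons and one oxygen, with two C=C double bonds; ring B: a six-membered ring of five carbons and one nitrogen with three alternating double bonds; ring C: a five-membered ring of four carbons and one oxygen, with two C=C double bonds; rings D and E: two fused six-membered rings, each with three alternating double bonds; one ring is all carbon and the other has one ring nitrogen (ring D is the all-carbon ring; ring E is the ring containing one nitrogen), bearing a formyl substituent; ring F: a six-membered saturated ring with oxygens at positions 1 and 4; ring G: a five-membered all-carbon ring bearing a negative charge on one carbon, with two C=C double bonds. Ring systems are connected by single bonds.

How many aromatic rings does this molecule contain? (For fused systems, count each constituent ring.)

Ring A is planar and fully conjugated; 2 ring double bonds (4 π electrons) plus a heteroatom lone pair (2) give 6 π electrons. That satisfies 4n+2 with n=1, so ring A is aromatic (furan).
Ring B is fully conjugated (every ring atom contributes a p orbital); 3 ring double bonds give 6 π electrons. Since 6 = 4n+2 (n=1), ring B is aromatic (pyridine).
Ring C is planar and fully conjugated; 2 ring double bonds (4 π electrons) plus a heteroatom lone pair (2) give 6 π electrons. 6 = 4(1)+2, so ring C is aromatic (furan).
Rings D and E form a fused bicyclic system (with one nitrogen) with 10 sp² atoms and 10 π electrons from ring double bonds. 10 = 4(2)+2, so the system is aromatic and both rings count as aromatic (quinoline).
Ring F has only sp³ atoms, so it is not fully conjugated — not aromatic (1,4-dioxane).
Ring G is fully conjugated (every ring atom contributes a p orbital); 2 ring double bonds (4 π electrons) plus the carbanion lone pair (2) give 6 π electrons. 6 = 4(1)+2, so ring G is aromatic (cyclopentadienyl anion).
Aromatic: A, B, C, D, E, G. Total: 6.

6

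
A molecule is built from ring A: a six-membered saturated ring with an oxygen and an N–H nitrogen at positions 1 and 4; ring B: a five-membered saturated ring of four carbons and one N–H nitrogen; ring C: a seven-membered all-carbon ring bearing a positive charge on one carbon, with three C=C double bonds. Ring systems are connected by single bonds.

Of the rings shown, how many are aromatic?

1

Ring A has only sp³ atoms, so it is not fully conjugated — not aromatic (morpholine).
Ring B has only sp³ atoms, so it is not fully conjugated — not aromatic (pyrrolidine).
Ring C has a continuous p-orbital overlap around the ring; 3 ring double bonds (6 π electrons) plus the carbocation's empty p orbital (0, but keeps the ring conjugated) give 6 π electrons. That satisfies 4n+2 with n=1, so ring C is aromatic (tropylium cation).
Aromatic: C. Total: 1.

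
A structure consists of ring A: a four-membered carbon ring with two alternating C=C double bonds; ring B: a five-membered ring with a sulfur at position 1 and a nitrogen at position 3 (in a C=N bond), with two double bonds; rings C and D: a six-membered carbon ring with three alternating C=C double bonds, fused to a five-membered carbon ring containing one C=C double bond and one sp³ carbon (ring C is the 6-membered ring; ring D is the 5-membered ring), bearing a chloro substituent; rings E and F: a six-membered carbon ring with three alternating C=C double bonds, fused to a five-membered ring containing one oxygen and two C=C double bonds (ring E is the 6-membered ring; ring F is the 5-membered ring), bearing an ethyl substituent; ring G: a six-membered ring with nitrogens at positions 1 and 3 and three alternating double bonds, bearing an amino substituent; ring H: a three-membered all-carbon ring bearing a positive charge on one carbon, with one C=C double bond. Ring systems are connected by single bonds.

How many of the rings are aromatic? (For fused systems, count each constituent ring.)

6

Ring A has only sp² ring atoms; a planar conformation would have a fully conjugated π system of 4 electrons. But 4 = 4(1), which is 4n not 4n+2, so ring A is not aromatic (cyclobutadiene) — cyclobutadiene is antiaromatic and distorts to a rectangle.
Ring B is planar and fully conjugated; 2 ring double bonds (4 π electrons) plus a heteroatom lone pair (2) give 6 π electrons. That satisfies 4n+2 with n=1, so ring B is aromatic (thiazole).
Ring C is fully conjugated (every ring atom contributes a p orbital); 3 ring double bonds give 6 π electrons. 6 = 4(1)+2, so ring C is aromatic (benzene ring).
Ring D has one sp³ carbon, so it is not fully conjugated — not aromatic (cyclopentene ring).
Rings E and F form a fused bicyclic system (with one oxygen) with 9 sp² atoms and 10 π electrons from ring double bonds plus a heteroatom lone pair. 10 = 4(2)+2, so the system is aromatic and both rings count as aromatic (benzofuran).
Ring G is fully conjugated (every ring atom contributes a p orbital); 3 ring double bonds give 6 π electrons. That satisfies 4n+2 with n=1, so ring G is aromatic (pyrimidine).
Ring H is fully conjugated (every ring atom contributes a p orbital); 1 ring double bond (2 π electrons) plus the carbocation's empty p orbital (0, but keeps the ring conjugated) give 2 π electrons. Since 2 = 4n+2 (n=0), ring H is aromatic (cyclopropenyl cation).
Aromatic: B, C, E, F, G, H. Total: 6.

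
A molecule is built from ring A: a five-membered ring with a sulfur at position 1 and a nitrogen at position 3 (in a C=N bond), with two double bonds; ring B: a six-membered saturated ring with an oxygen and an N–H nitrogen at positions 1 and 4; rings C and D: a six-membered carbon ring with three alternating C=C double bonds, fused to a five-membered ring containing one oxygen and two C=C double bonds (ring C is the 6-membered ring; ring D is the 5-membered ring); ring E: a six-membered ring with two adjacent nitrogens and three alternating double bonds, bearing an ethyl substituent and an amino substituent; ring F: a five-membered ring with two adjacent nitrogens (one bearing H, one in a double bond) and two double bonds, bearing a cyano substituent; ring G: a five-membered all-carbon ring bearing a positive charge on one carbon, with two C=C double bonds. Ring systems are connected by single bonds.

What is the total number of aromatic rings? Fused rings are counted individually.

5

Ring A is fully conjugated (every ring atom contributes a p orbital); 2 ring double bonds (4 π electrons) plus a heteroatom lone pair (2) give 6 π electrons. Since 6 = 4n+2 (n=1), ring A is aromatic (thiazole).
Ring B has only sp³ atoms, so it is not fully conjugated — not aromatic (morpholine).
Rings C and D form a fused bicyclic system (with one oxygen) with 9 sp² atoms and 10 π electrons from ring double bonds plus a heteroatom lone pair. 10 = 4(2)+2, so the system is aromatic and both rings count as aromatic (benzofuran).
Ring E is planar and fully conjugated; 3 ring double bonds give 6 π electrons. 6 = 4(1)+2, so ring E is aromatic (pyridazine).
Ring F is fully conjugated (every ring atom contributes a p orbital); 2 ring double bonds (4 π electrons) plus a heteroatom lone pair (2) give 6 π electrons. 6 = 4(1)+2, so ring F is aromatic (pyrazole).
Ring G has only sp² ring atoms; a planar conformation would have a fully conjugated π system of 4 electrons. But 4 = 4(1), which is 4n not 4n+2, so ring G is not aromatic (cyclopentadienyl cation).
Aromatic: A, C, D, E, F. Total: 5.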